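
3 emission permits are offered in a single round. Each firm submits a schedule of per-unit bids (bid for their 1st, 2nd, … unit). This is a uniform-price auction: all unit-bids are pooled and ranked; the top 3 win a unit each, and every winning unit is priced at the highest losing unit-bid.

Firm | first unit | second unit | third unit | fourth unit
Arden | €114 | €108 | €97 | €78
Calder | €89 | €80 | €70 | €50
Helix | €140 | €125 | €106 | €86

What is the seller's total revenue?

Pooled unit-bids ranked (top 3): 140 (Helix-1), 125 (Helix-2), 114 (Arden-1)
First bid not allocated: €108.
Allocation: Arden 1, Helix 2. Every unit priced at €108.
Revenue = 3 × 108 = €324.

Total revenue: €324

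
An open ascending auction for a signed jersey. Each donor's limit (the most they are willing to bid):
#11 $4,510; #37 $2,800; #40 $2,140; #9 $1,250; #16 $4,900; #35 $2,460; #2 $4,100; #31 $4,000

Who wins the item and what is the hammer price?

Rule: the price rises until one bidder remains; the winner pays the price at which the last rival dropped out.
Limits ranked: 4,900 (#16) > 4,510 (#11) > 4,100 (#2) > 4,000 (#31) > 2,800 (#37) > 2,460 (#35) > …
#11 is the last rival to drop out, at $4,510; #16 remains and wins at that price.

#16 wins at $4,510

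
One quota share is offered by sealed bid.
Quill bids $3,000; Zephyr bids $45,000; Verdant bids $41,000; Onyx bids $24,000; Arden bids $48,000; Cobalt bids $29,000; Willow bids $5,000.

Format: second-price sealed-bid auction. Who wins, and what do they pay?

Second-price sealed-bid auction: the highest bidder wins and pays the second-highest bid.
Sorting bids: 48,000 (Arden) > 45,000 (Zephyr) > 41,000 (Verdant) > 29,000 (Cobalt) > 24,000 (Onyx) > 5,000 (Willow) > …
Arden wins with the highest bid; price is set by the runner-up at $45,000.

Arden pays $45,000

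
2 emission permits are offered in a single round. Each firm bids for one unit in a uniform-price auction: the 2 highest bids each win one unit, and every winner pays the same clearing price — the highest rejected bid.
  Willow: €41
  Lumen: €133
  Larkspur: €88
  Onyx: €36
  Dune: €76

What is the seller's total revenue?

Total revenue: €152

Bids ranked high→low: 133 (Lumen), 88 (Larkspur), 76 (Dune), 41 (Willow), …
Winners (2 units): Lumen, Larkspur.
Highest unsuccessful bid: €76 → clearing price.
Total revenue = 2 × €76 = €152.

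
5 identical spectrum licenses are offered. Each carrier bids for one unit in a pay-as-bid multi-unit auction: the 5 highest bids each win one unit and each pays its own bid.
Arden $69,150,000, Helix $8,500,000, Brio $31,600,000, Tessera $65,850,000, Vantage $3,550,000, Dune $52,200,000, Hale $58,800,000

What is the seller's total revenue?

Total revenue: $277,600,000

Bids ranked high→low: 69,150,000 (Arden), 65,850,000 (Tessera), 58,800,000 (Hale), 52,200,000 (Dune), 31,600,000 (Brio), 8,500,000 (Helix), 3,550,000 (Vantage)
Top 5: Arden, Tessera, Hale, Dune, Brio.
Total revenue = 69,150,000 + 65,850,000 + 58,800,000 + 52,200,000 + 31,600,000 = $277,600,000.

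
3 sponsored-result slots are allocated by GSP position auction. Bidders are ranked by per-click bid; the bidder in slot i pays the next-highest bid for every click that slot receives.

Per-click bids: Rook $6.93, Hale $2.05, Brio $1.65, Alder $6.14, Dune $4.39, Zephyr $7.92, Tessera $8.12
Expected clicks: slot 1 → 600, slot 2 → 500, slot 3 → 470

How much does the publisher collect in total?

Per-click bids in order: $8.12 (Tessera) > $7.92 (Zephyr) > $6.93 (Rook) > $6.14 (Alder) > …
Slot 1: Tessera pays $7.92 × 600 = $4752.00
Slot 2: Zephyr pays $6.93 × 500 = $3465.00
Slot 3: Rook pays $6.14 × 470 = $2885.80
Total = $11102.80

Total revenue: $11102.80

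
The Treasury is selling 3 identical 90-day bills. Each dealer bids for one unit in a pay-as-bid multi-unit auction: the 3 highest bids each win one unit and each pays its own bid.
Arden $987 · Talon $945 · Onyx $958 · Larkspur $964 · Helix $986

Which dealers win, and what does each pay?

Arden $987, Helix $986, Larkspur $964

Bids ranked high→low: 987 (Arden), 986 (Helix), 964 (Larkspur), 958 (Onyx), 945 (Talon)
Winners (3 units): Arden, Helix, Larkspur.
Each winner pays its own bid: Arden $987, Helix $986, Larkspur $964.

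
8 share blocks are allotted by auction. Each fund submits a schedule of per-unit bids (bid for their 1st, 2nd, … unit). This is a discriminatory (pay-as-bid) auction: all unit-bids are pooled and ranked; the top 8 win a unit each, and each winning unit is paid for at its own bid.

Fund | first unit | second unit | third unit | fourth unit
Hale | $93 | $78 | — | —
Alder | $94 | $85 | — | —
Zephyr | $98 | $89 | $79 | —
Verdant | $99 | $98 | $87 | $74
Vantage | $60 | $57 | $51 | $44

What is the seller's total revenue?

Pooled unit-bids ranked (top 8): 99 (Verdant-1), 98 (Zephyr-1), 98 (Verdant-2), 94 (Alder-1), 93 (Hale-1), 89 (Zephyr-2), 87 (Verdant-3), 85 (Alder-2)
Next rejected bid: $79 (not a price — pay-as-bid).
Each winning unit pays its own bid.
Revenue = 99 + 98 + 98 + 94 + 93 + 89 + 87 + 85 = $743.

Total revenue: $743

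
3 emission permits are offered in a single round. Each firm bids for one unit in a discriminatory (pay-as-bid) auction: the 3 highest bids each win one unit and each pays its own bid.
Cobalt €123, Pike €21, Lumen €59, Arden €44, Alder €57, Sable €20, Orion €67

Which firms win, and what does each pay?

Cobalt €123, Orion €67, Lumen €59

Ordering the bids: 123 (Cobalt), 67 (Orion), 59 (Lumen), 57 (Alder), 44 (Arden), …
Winners (3 units): Cobalt, Orion, Lumen.
Each winner pays its own bid: Cobalt €123, Orion €67, Lumen €59.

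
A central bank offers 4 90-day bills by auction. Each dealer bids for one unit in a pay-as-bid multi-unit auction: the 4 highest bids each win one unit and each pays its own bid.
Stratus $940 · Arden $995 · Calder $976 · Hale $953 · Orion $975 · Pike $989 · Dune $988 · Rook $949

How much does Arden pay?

Bids ranked high→low: 995 (Arden), 989 (Pike), 988 (Dune), 976 (Calder), 975 (Orion), 953 (Hale), …
The 4 highest are Arden, Pike, Dune, Calder.
Arden wins → own bid $995.

Arden pays $995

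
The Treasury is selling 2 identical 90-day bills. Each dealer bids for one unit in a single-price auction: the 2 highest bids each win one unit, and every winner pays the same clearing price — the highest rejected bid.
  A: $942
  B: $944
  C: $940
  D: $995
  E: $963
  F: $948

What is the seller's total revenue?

Ordering the bids: 995 (D), 963 (E), 948 (F), 944 (B), …
Winners (2 units): D, E.
Clearing price = highest rejected bid = $948.
Total revenue = 2 × $948 = $1,896.

Total revenue: $1,896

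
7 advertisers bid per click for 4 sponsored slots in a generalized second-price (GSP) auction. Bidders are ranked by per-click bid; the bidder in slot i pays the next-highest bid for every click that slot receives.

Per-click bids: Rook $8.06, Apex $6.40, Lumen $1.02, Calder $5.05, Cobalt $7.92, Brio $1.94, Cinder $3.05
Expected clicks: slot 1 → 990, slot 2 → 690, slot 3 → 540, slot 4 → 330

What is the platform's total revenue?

Total revenue: $15990.30

Per-click bids in order: $8.06 (Rook) > $7.92 (Cobalt) > $6.40 (Apex) > $5.05 (Calder) > $3.05 (Cinder) > …
Slot 1: Rook pays $7.92 × 990 = $7840.80
Slot 2: Cobalt pays $6.40 × 690 = $4416.00
Slot 3: Apex pays $5.05 × 540 = $2727.00
Slot 4: Calder pays $3.05 × 330 = $1006.50
Total = $15990.30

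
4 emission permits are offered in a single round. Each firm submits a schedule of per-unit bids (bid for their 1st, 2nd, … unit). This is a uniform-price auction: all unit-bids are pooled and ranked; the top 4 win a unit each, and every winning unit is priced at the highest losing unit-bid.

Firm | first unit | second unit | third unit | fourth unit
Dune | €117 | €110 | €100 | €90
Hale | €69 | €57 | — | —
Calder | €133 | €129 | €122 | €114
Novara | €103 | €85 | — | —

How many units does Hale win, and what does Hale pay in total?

Hale: 0 units, pays €0

All unit-bids, highest first — top 4: 133 (Calder-1), 129 (Calder-2), 122 (Calder-3), 117 (Dune-1)
The (k+1)-th unit-bid is €114.
Hale wins 0 unit(s) at €114 each.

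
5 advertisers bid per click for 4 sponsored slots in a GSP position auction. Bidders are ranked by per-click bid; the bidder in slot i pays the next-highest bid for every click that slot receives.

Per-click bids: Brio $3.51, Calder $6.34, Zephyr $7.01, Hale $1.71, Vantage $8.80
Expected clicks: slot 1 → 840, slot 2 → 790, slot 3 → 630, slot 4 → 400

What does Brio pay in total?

Ranked by bid: $8.80 (Vantage) > $7.01 (Zephyr) > $6.34 (Calder) > $3.51 (Brio) > $1.71 (Hale)
Brio holds slot 4 → pays next bid $1.71 × 400 clicks = $684.00.

Brio pays $684.00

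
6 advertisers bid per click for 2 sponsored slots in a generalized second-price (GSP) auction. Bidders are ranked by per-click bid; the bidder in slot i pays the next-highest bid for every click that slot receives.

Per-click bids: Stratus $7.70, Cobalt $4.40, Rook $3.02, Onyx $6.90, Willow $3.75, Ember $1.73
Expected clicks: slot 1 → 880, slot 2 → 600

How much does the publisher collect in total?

Total revenue: $8712.00

Per-click bids in order: $7.70 (Stratus) > $6.90 (Onyx) > $4.40 (Cobalt) > …
Slot 1: Stratus pays $6.90 × 880 = $6072.00
Slot 2: Onyx pays $4.40 × 600 = $2640.00
Total = $8712.00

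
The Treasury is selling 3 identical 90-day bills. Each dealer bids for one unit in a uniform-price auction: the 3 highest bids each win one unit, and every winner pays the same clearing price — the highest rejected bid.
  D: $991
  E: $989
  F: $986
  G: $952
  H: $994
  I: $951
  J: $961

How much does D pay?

D pays $986

Bids ranked high→low: 994 (H), 991 (D), 989 (E), 986 (F), 961 (J), …
The 3 highest are H, D, E.
Clearing price = highest rejected bid = $986.
D wins → pays $986.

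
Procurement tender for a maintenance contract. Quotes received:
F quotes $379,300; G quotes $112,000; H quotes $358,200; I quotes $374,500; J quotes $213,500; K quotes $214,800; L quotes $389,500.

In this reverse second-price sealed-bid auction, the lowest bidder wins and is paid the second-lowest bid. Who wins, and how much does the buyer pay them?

Rule: the lowest bidder wins and is paid the second-lowest bid.
Sorting bids: 112,000 (G) < 213,500 (J) < 214,800 (K) < 358,200 (H) < 374,500 (I) < 379,300 (F) < …
Second-price: G is paid J's bid of $213,500.

G is paid $213,500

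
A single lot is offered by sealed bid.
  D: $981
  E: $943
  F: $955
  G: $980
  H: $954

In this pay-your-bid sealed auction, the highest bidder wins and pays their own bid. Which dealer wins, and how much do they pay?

D pays $981

Rule: the highest bidder wins and pays their own bid.
Bids in order: 981 (D) > 980 (G) > 955 (F) > 954 (H) > 943 (E)
D has the highest bid and pays exactly that: $981.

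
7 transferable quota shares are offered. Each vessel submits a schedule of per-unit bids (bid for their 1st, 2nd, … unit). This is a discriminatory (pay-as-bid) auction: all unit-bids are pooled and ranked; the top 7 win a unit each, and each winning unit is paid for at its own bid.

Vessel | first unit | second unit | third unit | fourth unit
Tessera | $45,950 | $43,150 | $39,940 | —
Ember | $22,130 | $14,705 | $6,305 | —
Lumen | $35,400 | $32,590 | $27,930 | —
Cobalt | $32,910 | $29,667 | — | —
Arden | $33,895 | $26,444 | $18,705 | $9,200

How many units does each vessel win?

All unit-bids, highest first — top 7: 45,950 (Tessera-1), 43,150 (Tessera-2), 39,940 (Tessera-3), 35,400 (Lumen-1), 33,895 (Arden-1), 32,910 (Cobalt-1), 32,590 (Lumen-2)
Next rejected bid: $29,667 (not a price — pay-as-bid).
Allocation: Arden 1, Cobalt 1, Lumen 2, Tessera 3.

Arden 1, Cobalt 1, Lumen 2, Tessera 3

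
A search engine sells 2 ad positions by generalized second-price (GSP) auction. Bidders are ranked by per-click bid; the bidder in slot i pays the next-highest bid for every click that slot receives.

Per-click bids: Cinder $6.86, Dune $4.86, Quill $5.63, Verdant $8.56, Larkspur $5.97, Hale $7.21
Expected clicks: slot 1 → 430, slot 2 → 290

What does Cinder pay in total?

Sorting advertisers: $8.56 (Verdant) > $7.21 (Hale) > $6.86 (Cinder) > …
Cinder ranks below slot 2 → no slot, pays nothing.

Cinder pays $0.00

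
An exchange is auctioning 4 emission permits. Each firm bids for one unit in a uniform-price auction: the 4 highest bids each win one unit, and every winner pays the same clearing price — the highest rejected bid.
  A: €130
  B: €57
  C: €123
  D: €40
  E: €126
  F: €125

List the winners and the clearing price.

Ordering the bids: 130 (A), 126 (E), 125 (F), 123 (C), 57 (B), 40 (D)
The 4 highest are A, E, F, C.
First losing bid is B's €57, which sets the uniform price.

A, E, F, C; each pays €57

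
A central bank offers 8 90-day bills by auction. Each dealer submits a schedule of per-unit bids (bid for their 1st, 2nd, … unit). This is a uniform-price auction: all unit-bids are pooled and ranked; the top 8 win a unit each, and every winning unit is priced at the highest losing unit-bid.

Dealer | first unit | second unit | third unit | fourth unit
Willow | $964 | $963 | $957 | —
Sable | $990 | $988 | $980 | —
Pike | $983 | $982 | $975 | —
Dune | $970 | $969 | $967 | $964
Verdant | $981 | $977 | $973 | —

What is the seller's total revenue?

Total revenue: $7,784

Merging the schedules and taking the best 8: 990 (Sable-1), 988 (Sable-2), 983 (Pike-1), 982 (Pike-2), 981 (Verdant-1), 980 (Sable-3), 977 (Verdant-2), 975 (Pike-3)
Highest rejected unit-bid = $973.
Allocation: Pike 3, Sable 3, Verdant 2. Every unit priced at $973.
Revenue = 8 × 973 = $7,784.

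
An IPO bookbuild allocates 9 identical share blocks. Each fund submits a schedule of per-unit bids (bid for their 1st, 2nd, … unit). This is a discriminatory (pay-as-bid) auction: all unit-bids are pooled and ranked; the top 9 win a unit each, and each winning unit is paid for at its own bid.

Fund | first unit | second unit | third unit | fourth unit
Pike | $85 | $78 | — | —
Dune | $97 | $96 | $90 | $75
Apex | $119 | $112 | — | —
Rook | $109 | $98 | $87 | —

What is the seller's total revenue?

Total revenue: $893

Pooled unit-bids ranked (top 9): 119 (Apex-1), 112 (Apex-2), 109 (Rook-1), 98 (Rook-2), 97 (Dune-1), 96 (Dune-2), 90 (Dune-3), 87 (Rook-3), 85 (Pike-1)
Next rejected bid: $78 (not a price — pay-as-bid).
Each winning unit pays its own bid.
Revenue = 119 + 112 + 109 + 98 + 97 + 96 + 90 + 87 + 85 = $893.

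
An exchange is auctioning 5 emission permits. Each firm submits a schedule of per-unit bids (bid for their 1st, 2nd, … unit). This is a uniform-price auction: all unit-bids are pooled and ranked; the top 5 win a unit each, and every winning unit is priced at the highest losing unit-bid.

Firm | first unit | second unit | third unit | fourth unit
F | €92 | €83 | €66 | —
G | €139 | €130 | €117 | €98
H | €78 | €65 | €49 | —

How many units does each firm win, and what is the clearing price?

Pooled unit-bids ranked (top 5): 139 (G-1), 130 (G-2), 117 (G-3), 98 (G-4), 92 (F-1)
Highest rejected unit-bid = €83.
Allocation: F 1, G 4.

F 1, G 4; clearing price €83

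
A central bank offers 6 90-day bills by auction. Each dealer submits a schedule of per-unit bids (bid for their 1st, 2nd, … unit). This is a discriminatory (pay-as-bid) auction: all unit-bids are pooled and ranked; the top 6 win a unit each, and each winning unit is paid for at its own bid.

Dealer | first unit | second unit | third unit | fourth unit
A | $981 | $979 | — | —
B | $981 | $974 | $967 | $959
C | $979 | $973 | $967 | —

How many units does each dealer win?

All unit-bids, highest first — top 6: 981 (A-1), 981 (B-1), 979 (A-2), 979 (C-1), 974 (B-2), 973 (C-2)
Next rejected bid: $967 (not a price — pay-as-bid).
Allocation: A 2, B 2, C 2.

A 2, B 2, C 2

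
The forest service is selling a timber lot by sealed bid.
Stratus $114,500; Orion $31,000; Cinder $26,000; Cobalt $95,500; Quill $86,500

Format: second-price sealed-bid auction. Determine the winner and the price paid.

Second-price sealed-bid auction: the highest bidder wins and pays the second-highest bid.
Sorting bids: 114,500 (Stratus) > 95,500 (Cobalt) > 86,500 (Quill) > 31,000 (Orion) > 26,000 (Cinder)
Stratus wins with the highest bid; price is set by the runner-up at $95,500.

Stratus pays $95,500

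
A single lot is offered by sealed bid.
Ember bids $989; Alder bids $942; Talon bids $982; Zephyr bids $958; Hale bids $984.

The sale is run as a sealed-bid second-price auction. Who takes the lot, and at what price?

Ember pays $984

Bids ranked: 989 (Ember) > 984 (Hale) > 982 (Talon) > 958 (Zephyr) > 942 (Alder)
Ember wins with the highest bid; price is set by the runner-up at $984.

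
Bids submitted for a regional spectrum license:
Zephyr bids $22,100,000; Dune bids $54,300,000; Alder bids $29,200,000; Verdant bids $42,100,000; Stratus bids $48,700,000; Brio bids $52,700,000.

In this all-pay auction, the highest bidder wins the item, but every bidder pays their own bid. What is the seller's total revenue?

Sorting bids: 54,300,000 (Dune) > 52,700,000 (Brio) > 48,700,000 (Stratus) > 42,100,000 (Verdant) > 29,200,000 (Alder) > 22,100,000 (Zephyr)
Dune wins with the top bid; all bids are sunk regardless.
Every bidder forfeits their bid regardless of winning.
Revenue = 22,100,000 + 54,300,000 + 29,200,000 + 42,100,000 + 48,700,000 + 52,700,000 = $249,100,000.

Total revenue: $249,100,000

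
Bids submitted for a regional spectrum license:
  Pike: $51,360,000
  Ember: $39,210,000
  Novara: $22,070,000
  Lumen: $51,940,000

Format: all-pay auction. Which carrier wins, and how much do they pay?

Lumen pays $51,940,000

Rule: the highest bidder wins the item, but every bidder pays their own bid.
Bids ranked: 51,940,000 (Lumen) > 51,360,000 (Pike) > 39,210,000 (Ember) > 22,070,000 (Novara)
Lumen is highest and takes the item; every bidder forfeits their bid.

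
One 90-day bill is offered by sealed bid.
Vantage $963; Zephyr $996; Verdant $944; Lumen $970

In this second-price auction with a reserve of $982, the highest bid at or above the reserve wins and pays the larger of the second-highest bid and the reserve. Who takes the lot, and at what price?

Sorting bids: 996 (Zephyr) > 970 (Lumen) > 963 (Vantage) > 944 (Verdant)
Highest eligible bid: Zephyr at $996.
max(second-highest $970, reserve $982) = $982.

Zephyr pays $982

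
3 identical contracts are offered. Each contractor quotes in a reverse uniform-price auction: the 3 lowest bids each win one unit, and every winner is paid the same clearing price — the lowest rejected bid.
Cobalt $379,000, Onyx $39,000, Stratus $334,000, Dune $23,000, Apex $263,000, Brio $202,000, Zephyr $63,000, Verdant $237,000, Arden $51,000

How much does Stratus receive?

Sorting: 23,000 (Dune), 39,000 (Onyx), 51,000 (Arden), 63,000 (Zephyr), 202,000 (Brio), …
Lowest 3: Dune, Onyx, Arden.
Clearing price = lowest rejected bid = $63,000.
Stratus does not win → is paid $0.

Stratus is paid $0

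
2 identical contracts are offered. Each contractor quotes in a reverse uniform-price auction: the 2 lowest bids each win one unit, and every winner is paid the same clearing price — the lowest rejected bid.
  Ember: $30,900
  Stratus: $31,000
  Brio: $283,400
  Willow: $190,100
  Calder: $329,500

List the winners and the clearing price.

Ordering the bids: 30,900 (Ember), 31,000 (Stratus), 190,100 (Willow), 283,400 (Brio), …
Winners (2 units): Ember, Stratus.
Clearing price = lowest rejected bid = $190,100.

Ember, Stratus; each is paid $190,100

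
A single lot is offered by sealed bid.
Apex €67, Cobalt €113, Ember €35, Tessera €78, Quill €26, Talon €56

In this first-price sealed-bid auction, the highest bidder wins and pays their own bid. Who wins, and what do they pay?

Cobalt pays €113

Bids ranked: 113 (Cobalt) > 78 (Tessera) > 67 (Apex) > 56 (Talon) > 35 (Ember) > 26 (Quill)
First-price: Cobalt pays what they bid, €113.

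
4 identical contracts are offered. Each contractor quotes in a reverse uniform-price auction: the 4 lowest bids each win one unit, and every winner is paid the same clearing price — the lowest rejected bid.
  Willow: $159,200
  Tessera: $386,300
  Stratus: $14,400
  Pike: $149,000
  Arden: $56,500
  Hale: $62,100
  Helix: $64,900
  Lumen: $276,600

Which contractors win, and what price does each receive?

Stratus, Arden, Hale, Helix; each is paid $149,000

Ordering the bids: 14,400 (Stratus), 56,500 (Arden), 62,100 (Hale), 64,900 (Helix), 149,000 (Pike), 159,200 (Willow), …
Winners (4 units): Stratus, Arden, Hale, Helix.
Lowest unsuccessful bid: $149,000 → clearing price.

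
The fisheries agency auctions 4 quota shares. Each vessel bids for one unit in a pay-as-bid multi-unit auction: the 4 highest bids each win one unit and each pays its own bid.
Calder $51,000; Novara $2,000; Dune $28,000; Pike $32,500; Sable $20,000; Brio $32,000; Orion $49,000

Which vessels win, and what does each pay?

Calder $51,000, Orion $49,000, Pike $32,500, Brio $32,000

Ordering the bids: 51,000 (Calder), 49,000 (Orion), 32,500 (Pike), 32,000 (Brio), 28,000 (Dune), 20,000 (Sable), …
The 4 highest are Calder, Orion, Pike, Brio.
Each winner pays its own bid: Calder $51,000, Orion $49,000, Pike $32,500, Brio $32,000.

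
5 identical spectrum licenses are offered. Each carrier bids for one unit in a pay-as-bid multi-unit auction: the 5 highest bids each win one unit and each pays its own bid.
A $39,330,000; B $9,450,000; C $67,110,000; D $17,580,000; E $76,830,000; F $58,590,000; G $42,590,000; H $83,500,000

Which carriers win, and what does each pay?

Ordering the bids: 83,500,000 (H), 76,830,000 (E), 67,110,000 (C), 58,590,000 (F), 42,590,000 (G), 39,330,000 (A), 17,580,000 (D), …
The 5 highest are H, E, C, F, G.
Each winner pays its own bid: H $83,500,000, E $76,830,000, C $67,110,000, F $58,590,000, G $42,590,000.

H $83,500,000, E $76,830,000, C $67,110,000, F $58,590,000, G $42,590,000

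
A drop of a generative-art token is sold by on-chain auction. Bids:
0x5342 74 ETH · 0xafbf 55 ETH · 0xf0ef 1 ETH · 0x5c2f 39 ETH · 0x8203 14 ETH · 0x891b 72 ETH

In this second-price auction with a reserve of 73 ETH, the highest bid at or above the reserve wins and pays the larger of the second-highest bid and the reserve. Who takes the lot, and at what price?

0x5342 pays 73 ETH

Sorting bids: 74 (0x5342) > 72 (0x891b) > 55 (0xafbf) > 39 (0x5c2f) > 14 (0x8203) > 1 (0xf0ef)
0x5342 has the top bid at or above the reserve (74 ETH).
Second-highest bid 72 ETH is below the reserve 73 ETH, so the reserve binds → payment 73 ETH.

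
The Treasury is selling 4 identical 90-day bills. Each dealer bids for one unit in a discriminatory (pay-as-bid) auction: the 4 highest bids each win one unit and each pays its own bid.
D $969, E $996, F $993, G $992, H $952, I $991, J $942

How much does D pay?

D pays $0

Bids ranked high→low: 996 (E), 993 (F), 992 (G), 991 (I), 969 (D), 952 (H), …
The 4 highest are E, F, G, I.
D does not win → $0.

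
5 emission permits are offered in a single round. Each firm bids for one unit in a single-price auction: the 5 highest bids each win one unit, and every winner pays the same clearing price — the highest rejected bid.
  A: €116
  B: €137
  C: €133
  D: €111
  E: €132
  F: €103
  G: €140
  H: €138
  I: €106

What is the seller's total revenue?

Total revenue: €580

Sorting: 140 (G), 138 (H), 137 (B), 133 (C), 132 (E), 116 (A), 111 (D), …
Winners (5 units): G, H, B, C, E.
Clearing price = highest rejected bid = €116.
Total revenue = 5 × €116 = €580.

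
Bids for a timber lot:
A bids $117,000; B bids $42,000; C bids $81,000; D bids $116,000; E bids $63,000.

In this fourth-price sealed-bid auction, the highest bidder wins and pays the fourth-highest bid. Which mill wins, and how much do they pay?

Fourth-price sealed-bid auction: the highest bidder wins and pays the fourth-highest bid.
Bids in order: 117,000 (A) > 116,000 (D) > 81,000 (C) > 63,000 (E) > 42,000 (B)
A is highest; pays the fourth-highest bid, $63,000.

A pays $63,000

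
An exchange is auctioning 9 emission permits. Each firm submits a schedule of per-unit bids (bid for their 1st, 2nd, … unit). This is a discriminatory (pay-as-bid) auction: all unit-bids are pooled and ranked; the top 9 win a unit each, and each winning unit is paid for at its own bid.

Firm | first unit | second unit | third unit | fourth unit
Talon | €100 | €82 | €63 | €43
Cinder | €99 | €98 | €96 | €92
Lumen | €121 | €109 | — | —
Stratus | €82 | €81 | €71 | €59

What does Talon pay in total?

All unit-bids, highest first — top 9: 121 (Lumen-1), 109 (Lumen-2), 100 (Talon-1), 99 (Cinder-1), 98 (Cinder-2), 96 (Cinder-3), 92 (Cinder-4), 82 (Talon-2), 82 (Stratus-1)
Next rejected bid: €81 (not a price — pay-as-bid).
Talon's winning unit-bids: 100 + 82 = €182.

Talon pays €182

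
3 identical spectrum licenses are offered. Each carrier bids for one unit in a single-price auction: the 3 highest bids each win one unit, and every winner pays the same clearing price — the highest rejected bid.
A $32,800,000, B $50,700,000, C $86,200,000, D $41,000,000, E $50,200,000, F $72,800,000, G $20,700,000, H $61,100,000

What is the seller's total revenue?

Bids ranked high→low: 86,200,000 (C), 72,800,000 (F), 61,100,000 (H), 50,700,000 (B), 50,200,000 (E), …
Winners (3 units): C, F, H.
First losing bid is B's $50,700,000, which sets the uniform price.
Total revenue = 3 × $50,700,000 = $152,100,000.

Total revenue: $152,100,000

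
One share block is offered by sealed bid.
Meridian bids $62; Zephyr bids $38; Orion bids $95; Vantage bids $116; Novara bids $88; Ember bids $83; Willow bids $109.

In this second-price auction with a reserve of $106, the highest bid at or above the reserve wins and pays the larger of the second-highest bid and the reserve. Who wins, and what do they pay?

Rule: the highest bid at or above the reserve wins and pays the larger of the second-highest bid and the reserve.
Bids ranked: 116 (Vantage) > 109 (Willow) > 95 (Orion) > 88 (Novara) > 83 (Ember) > 62 (Meridian) > …
Highest eligible bid: Vantage at $116.
max(second-highest $109, reserve $106) = $109; the reserve does not bind.

Vantage pays $109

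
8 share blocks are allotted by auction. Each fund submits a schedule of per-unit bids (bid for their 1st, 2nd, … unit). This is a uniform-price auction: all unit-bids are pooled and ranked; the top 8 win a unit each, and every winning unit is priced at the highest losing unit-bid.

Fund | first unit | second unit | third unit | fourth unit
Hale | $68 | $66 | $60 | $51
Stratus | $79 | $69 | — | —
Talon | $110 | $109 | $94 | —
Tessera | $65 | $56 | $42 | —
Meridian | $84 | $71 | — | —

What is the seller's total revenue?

Merging the schedules and taking the best 8: 110 (Talon-1), 109 (Talon-2), 94 (Talon-3), 84 (Meridian-1), 79 (Stratus-1), 71 (Meridian-2), 69 (Stratus-2), 68 (Hale-1)
Highest rejected unit-bid = $66.
Allocation: Hale 1, Meridian 2, Stratus 2, Talon 3. Every unit priced at $66.
Revenue = 8 × 66 = $528.

Total revenue: $528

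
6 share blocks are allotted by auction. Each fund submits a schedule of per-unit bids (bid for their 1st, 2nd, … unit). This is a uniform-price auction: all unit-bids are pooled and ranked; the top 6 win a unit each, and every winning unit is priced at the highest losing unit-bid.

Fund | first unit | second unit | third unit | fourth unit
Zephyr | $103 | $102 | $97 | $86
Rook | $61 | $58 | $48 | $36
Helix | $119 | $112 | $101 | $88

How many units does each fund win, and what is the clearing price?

Helix 3, Zephyr 3; clearing price $88

Merging the schedules and taking the best 6: 119 (Helix-1), 112 (Helix-2), 103 (Zephyr-1), 102 (Zephyr-2), 101 (Helix-3), 97 (Zephyr-3)
First bid not allocated: $88.
Allocation: Helix 3, Zephyr 3.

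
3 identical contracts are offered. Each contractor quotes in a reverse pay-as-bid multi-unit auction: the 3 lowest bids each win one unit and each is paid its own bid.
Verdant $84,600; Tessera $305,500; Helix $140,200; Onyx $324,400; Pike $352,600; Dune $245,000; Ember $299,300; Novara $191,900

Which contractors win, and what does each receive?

Ordering the bids: 84,600 (Verdant), 140,200 (Helix), 191,900 (Novara), 245,000 (Dune), 299,300 (Ember), …
The 3 lowest are Verdant, Helix, Novara.
Each winner is paid its own bid: Verdant $84,600, Helix $140,200, Novara $191,900.

Verdant $84,600, Helix $140,200, Novara $191,900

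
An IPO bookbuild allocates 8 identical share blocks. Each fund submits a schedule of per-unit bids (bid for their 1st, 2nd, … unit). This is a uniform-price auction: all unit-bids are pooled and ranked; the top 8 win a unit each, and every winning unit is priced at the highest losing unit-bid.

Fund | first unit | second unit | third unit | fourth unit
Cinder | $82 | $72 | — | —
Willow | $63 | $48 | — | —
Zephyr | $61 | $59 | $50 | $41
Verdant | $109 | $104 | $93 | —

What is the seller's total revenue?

Merging the schedules and taking the best 8: 109 (Verdant-1), 104 (Verdant-2), 93 (Verdant-3), 82 (Cinder-1), 72 (Cinder-2), 63 (Willow-1), 61 (Zephyr-1), 59 (Zephyr-2)
Highest rejected unit-bid = $50.
Allocation: Cinder 2, Verdant 3, Willow 1, Zephyr 2. Every unit priced at $50.
Revenue = 8 × 50 = $400.

Total revenue: $400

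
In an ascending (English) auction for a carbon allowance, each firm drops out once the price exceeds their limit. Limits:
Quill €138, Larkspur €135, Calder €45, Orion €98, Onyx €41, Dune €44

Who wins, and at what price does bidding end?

Rule: the price rises until one bidder remains; the winner pays the price at which the last rival dropped out.
Limits in order: 138 (Quill) > 135 (Larkspur) > 98 (Orion) > 45 (Calder) > 44 (Dune) > 41 (Onyx)
Larkspur is the last rival to drop out, at €135; Quill remains and wins at that price.

Quill wins at €135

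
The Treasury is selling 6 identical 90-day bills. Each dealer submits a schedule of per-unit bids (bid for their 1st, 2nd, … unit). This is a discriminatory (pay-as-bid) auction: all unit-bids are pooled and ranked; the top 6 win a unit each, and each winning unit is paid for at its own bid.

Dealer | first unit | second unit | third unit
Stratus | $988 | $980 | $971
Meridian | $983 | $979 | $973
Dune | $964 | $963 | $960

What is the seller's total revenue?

Merging the schedules and taking the best 6: 988 (Stratus-1), 983 (Meridian-1), 980 (Stratus-2), 979 (Meridian-2), 973 (Meridian-3), 971 (Stratus-3)
Next rejected bid: $964 (not a price — pay-as-bid).
Each winning unit pays its own bid.
Revenue = 988 + 983 + 980 + 979 + 973 + 971 = $5,874.

Total revenue: $5,874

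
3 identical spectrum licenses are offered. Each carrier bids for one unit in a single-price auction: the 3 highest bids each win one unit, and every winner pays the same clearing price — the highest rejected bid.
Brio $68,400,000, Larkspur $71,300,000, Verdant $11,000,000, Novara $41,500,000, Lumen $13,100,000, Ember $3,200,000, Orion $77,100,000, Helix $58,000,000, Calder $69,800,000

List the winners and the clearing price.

Ordering the bids: 77,100,000 (Orion), 71,300,000 (Larkspur), 69,800,000 (Calder), 68,400,000 (Brio), 58,000,000 (Helix), …
Winners (3 units): Orion, Larkspur, Calder.
Clearing price = highest rejected bid = $68,400,000.

Orion, Larkspur, Calder; each pays $68,400,000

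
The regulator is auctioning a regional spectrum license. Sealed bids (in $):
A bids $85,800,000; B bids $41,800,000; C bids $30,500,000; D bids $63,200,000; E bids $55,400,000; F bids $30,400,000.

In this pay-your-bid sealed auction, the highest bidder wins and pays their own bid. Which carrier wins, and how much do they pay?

A pays $85,800,000

Bids in order: 85,800,000 (A) > 63,200,000 (D) > 55,400,000 (E) > 41,800,000 (B) > 30,500,000 (C) > 30,400,000 (F)
A has the highest bid and pays exactly that: $85,800,000.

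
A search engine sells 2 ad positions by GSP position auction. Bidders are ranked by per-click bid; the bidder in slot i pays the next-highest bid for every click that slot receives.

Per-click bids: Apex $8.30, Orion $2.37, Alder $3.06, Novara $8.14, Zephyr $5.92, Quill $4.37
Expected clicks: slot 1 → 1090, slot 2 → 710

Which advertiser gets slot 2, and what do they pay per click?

Novara; $5.92 per click

Per-click bids in order: $8.30 (Apex) > $8.14 (Novara) > $5.92 (Zephyr) > …
Slot 2 goes to the second-ranked bidder, Novara, who pays the next bid down: $5.92/click.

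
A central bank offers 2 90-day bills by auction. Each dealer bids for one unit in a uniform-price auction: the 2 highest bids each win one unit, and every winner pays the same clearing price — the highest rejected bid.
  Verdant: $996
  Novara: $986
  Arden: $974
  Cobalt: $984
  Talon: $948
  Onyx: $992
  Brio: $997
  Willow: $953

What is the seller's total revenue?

Sorting: 997 (Brio), 996 (Verdant), 992 (Onyx), 986 (Novara), …
Winners (2 units): Brio, Verdant.
First losing bid is Onyx's $992, which sets the uniform price.
Total revenue = 2 × $992 = $1,984.

Total revenue: $1,984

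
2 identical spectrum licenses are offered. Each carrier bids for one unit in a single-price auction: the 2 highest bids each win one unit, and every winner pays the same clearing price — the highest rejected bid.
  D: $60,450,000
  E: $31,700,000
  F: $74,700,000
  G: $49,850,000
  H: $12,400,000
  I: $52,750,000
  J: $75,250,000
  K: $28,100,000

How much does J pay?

Bids ranked high→low: 75,250,000 (J), 74,700,000 (F), 60,450,000 (D), 52,750,000 (I), …
Winners (2 units): J, F.
Highest unsuccessful bid: $60,450,000 → clearing price.
J wins → pays $60,450,000.

J pays $60,450,000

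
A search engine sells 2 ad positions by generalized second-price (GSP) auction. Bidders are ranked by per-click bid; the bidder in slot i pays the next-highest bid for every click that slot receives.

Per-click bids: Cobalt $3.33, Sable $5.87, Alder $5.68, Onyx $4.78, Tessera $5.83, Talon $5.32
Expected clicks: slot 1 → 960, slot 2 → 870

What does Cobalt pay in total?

Cobalt pays $0.00

Ranked by bid: $5.87 (Sable) > $5.83 (Tessera) > $5.68 (Alder) > …
Cobalt ranks below slot 2 → no slot, pays nothing.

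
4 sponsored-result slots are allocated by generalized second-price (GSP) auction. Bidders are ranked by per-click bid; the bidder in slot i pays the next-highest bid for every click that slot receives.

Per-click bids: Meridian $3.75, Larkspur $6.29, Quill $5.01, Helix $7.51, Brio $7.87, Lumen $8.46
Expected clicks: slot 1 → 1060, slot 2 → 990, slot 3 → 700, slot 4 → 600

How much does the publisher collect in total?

Sorting advertisers: $8.46 (Lumen) > $7.87 (Brio) > $7.51 (Helix) > $6.29 (Larkspur) > $5.01 (Quill) > …
Slot 1: Lumen pays $7.87 × 1060 = $8342.20
Slot 2: Brio pays $7.51 × 990 = $7434.90
Slot 3: Helix pays $6.29 × 700 = $4403.00
Slot 4: Larkspur pays $5.01 × 600 = $3006.00
Total = $23186.10

Total revenue: $23186.10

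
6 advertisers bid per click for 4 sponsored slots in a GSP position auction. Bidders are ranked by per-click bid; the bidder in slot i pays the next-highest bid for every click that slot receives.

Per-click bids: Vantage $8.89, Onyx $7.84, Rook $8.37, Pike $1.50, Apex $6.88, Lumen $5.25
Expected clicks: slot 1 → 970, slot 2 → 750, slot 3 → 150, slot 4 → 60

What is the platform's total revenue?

Per-click bids in order: $8.89 (Vantage) > $8.37 (Rook) > $7.84 (Onyx) > $6.88 (Apex) > $5.25 (Lumen) > …
Slot 1: Vantage pays $8.37 × 970 = $8118.90
Slot 2: Rook pays $7.84 × 750 = $5880.00
Slot 3: Onyx pays $6.88 × 150 = $1032.00
Slot 4: Apex pays $5.25 × 60 = $315.00
Total = $15345.90

Total revenue: $15345.90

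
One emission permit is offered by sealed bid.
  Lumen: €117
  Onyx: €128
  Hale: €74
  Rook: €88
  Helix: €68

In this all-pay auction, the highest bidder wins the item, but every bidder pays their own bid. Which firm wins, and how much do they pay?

All-pay auction: the highest bidder wins the item, but every bidder pays their own bid.
Sorting bids: 128 (Onyx) > 117 (Lumen) > 88 (Rook) > 74 (Hale) > 68 (Helix)
Onyx wins with the top bid; all bids are sunk regardless.

Onyx pays €128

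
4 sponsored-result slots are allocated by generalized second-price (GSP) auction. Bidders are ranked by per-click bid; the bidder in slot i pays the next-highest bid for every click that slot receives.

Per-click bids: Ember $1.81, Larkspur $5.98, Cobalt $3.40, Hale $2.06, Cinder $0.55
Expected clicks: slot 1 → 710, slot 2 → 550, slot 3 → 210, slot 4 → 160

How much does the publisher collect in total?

Total revenue: $4015.10

Sorting advertisers: $5.98 (Larkspur) > $3.40 (Cobalt) > $2.06 (Hale) > $1.81 (Ember) > $0.55 (Cinder)
Slot 1: Larkspur pays $3.40 × 710 = $2414.00
Slot 2: Cobalt pays $2.06 × 550 = $1133.00
Slot 3: Hale pays $1.81 × 210 = $380.10
Slot 4: Ember pays $0.55 × 160 = $88.00
Total = $4015.10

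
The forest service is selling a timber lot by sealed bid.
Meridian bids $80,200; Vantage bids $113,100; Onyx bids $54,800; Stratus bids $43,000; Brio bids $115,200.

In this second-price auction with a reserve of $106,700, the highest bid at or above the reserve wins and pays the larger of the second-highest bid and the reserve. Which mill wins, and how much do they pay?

Brio pays $113,100

Second-price auction with a reserve of $106,700: the highest bid at or above the reserve wins and pays the larger of the second-highest bid and the reserve.
Bids in order: 115,200 (Brio) > 113,100 (Vantage) > 80,200 (Meridian) > 54,800 (Onyx) > 43,000 (Stratus)
Brio has the top bid at or above the reserve ($115,200).
Second-highest bid $113,100 exceeds the reserve $106,700 → payment $113,100.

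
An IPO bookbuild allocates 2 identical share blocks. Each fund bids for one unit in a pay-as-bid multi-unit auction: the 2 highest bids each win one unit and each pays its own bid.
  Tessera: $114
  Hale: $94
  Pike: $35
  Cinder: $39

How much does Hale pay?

Hale pays $94

Bids ranked high→low: 114 (Tessera), 94 (Hale), 39 (Cinder), 35 (Pike)
Winners (2 units): Tessera, Hale.
Hale wins → own bid $94.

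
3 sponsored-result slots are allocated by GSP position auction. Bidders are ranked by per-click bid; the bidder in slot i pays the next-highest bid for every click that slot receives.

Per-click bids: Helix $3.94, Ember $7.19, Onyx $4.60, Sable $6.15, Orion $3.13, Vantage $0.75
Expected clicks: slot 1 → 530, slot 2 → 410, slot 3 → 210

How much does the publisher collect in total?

Total revenue: $5972.90

Per-click bids in order: $7.19 (Ember) > $6.15 (Sable) > $4.60 (Onyx) > $3.94 (Helix) > …
Slot 1: Ember pays $6.15 × 530 = $3259.50
Slot 2: Sable pays $4.60 × 410 = $1886.00
Slot 3: Onyx pays $3.94 × 210 = $827.40
Total = $5972.90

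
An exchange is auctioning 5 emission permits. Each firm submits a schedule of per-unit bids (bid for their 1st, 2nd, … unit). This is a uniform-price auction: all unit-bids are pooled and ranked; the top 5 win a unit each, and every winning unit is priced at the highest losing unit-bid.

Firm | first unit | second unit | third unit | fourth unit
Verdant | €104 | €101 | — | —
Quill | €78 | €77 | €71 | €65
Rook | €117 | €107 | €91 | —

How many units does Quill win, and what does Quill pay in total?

Quill: 0 units, pays €0

Merging the schedules and taking the best 5: 117 (Rook-1), 107 (Rook-2), 104 (Verdant-1), 101 (Verdant-2), 91 (Rook-3)
Highest rejected unit-bid = €78.
Quill wins 0 unit(s) at €78 each.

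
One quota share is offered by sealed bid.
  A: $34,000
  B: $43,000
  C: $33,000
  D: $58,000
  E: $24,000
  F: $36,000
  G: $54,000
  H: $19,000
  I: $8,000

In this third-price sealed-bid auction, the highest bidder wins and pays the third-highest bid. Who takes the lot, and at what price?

Third-price sealed-bid auction: the highest bidder wins and pays the third-highest bid.
Bids ranked: 58,000 (D) > 54,000 (G) > 43,000 (B) > 36,000 (F) > 34,000 (A) > 33,000 (C) > …
D is highest; pays the third-highest bid, $43,000.

D pays $43,000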